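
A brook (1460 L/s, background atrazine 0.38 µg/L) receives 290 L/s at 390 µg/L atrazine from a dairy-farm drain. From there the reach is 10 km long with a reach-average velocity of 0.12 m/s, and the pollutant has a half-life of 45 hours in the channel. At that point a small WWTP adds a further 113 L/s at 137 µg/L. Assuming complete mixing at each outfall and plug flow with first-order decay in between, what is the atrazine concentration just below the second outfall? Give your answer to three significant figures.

51.0 µg/L

After mixing, C = (1460·0.3800 + 290.0·390.0) / 1750 = 113700/1750 = 64.95 µg/L; combined flow 1750 L/s.
Travel time t = 10·1000 / 0.12 = 83330 s = 23.15 h.
Half-life 45 h → k = ln 2 / 45 = 0.01540 h⁻¹ = 0.3697 d⁻¹.
First-order decay: C = 64.95·exp(−k·t) = 64.95·0.7001 = 45.47 µg/L.
At the second outfall, C = (1750·45.47 + 113.0·137.0) / (1750 + 113.0) = 51.02 µg/L.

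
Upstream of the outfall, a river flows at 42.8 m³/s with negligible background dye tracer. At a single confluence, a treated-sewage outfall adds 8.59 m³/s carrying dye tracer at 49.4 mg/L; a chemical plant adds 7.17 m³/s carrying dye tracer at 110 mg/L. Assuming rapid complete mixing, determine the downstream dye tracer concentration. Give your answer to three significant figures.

20.7 mg/L

Conservation of mass: C = (42.80·0 + 8.590·49.40 + 7.170·110.0) / 58.56 = 1213/58.56 = 20.71 mg/L.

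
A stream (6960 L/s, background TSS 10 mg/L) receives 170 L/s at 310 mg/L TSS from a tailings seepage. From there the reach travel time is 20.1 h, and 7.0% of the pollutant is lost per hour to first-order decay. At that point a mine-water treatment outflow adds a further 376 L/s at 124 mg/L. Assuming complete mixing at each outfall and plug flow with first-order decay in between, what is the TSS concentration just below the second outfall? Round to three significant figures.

Conservation of mass: C = (6960·10.00 + 170.0·310.0) / 7130 = 122300/7130 = 17.15 mg/L; combined flow 7130 L/s.
7.0%/h lost → k = −ln(1 − 0.07) = 0.07257 h⁻¹.
Decay over the reach: 17.15·exp(−kt) = 17.15·0.2325 = 3.989 mg/L.
At the second outfall, C = (7130·3.989 + 376.0·124.0) / (7130 + 376.0) = 10.00 mg/L.

10.0 mg/L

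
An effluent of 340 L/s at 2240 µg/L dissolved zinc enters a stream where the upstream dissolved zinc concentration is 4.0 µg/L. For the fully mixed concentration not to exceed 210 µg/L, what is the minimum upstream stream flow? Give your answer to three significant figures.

Set C_mix = 210: (Q·4.000 + 340.0·2240) / (Q + 340.0) = 210
→ Q = 340.0·(2240 − 210)/(210 − 4.000) = 3350 L/s.

3350 L/s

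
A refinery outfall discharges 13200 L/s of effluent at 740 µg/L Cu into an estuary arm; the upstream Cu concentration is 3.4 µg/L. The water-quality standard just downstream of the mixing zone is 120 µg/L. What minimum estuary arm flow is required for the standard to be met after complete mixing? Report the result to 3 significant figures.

70200 L/s

Set C_mix = 120: (Q·3.400 + 13200·740.0) / (Q + 13200) = 120
→ Q = 13200·(740.0 − 120)/(120 − 3.400) = 70190 L/s.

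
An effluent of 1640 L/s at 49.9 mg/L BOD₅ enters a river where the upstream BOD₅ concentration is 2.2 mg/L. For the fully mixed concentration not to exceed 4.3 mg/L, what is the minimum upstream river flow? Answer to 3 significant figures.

35600 L/s

Set C_mix = 4.3: (Q·2.200 + 1640·49.90) / (Q + 1640) = 4.3
→ Q = 1640·(49.90 − 4.3)/(4.3 − 2.200) = 35610 L/s.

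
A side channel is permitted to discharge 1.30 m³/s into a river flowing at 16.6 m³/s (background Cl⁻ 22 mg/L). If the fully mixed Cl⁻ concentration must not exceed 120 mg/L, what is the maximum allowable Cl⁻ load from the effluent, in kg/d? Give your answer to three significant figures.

154000 kg/d

Mass balance at the limit: 16.60·22.00 + 1.300·Cₑ = 17.90·120 → Cₑ = 1371 mg/L.
Load = 1.300 m³/s × 1371 g/m³ × 86 400 s/d = 154000 kg/d.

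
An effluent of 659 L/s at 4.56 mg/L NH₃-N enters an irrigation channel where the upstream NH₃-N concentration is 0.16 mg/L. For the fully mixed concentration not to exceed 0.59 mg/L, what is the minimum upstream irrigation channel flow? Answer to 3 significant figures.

6080 L/s

Set C_mix = 0.59: (Q·0.1600 + 659.0·4.560) / (Q + 659.0) = 0.59
→ Q = 659.0·(4.560 − 0.59)/(0.59 − 0.1600) = 6084 L/s.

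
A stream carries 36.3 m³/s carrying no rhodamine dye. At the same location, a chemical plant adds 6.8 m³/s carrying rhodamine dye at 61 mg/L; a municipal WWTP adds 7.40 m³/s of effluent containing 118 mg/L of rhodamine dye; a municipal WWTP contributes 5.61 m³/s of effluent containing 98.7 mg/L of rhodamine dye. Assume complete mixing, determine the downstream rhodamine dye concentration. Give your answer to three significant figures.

32.8 mg/L

Mixed concentration C = ΣQC/ΣQ = (36.30·0 + 6.800·61.00 + 7.400·118.0 + 5.610·98.70) / 56.11 = 1842/56.11 = 32.82 mg/L.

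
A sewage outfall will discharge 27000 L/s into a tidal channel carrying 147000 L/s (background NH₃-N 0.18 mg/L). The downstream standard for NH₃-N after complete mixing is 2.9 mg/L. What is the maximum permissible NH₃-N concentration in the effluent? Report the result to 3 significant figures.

At the limit, (Qr·Cr + Qe·Cₑ)/(Qr + Qe) = 2.9:
Cₑ = (174000·2.9 − 147000·0.1800) / 27000 = 17.71 mg/L.

17.7 mg/L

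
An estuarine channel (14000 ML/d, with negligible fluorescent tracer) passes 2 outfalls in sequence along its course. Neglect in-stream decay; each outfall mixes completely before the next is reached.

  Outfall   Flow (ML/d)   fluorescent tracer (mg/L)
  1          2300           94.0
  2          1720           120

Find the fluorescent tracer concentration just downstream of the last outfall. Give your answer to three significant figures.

23.5 mg/L

After outfall 1: Q = 14000 + 2300 = 16300 ML/d; C = (14000·0 + 2300·94.00)/16300 = 13.26 mg/L.
After outfall 2: Q = 16300 + 1720 = 18020 ML/d; C = (16300·13.26 + 1720·120.0)/18020 = 23.45 mg/L.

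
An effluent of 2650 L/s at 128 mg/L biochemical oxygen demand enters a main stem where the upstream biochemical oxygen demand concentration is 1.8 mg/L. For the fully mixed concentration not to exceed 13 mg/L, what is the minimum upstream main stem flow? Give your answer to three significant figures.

Set C_mix = 13: (Q·1.800 + 2650·128.0) / (Q + 2650) = 13
→ Q = 2650·(128.0 − 13)/(13 − 1.800) = 27210 L/s.

27200 L/s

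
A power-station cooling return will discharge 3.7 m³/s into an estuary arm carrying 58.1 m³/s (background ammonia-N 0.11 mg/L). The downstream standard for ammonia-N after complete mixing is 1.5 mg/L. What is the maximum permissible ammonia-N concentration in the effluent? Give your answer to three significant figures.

23.3 mg/L

At the limit, (Qr·Cr + Qe·Cₑ)/(Qr + Qe) = 1.5:
Cₑ = (61.80·1.5 − 58.10·0.1100) / 3.700 = 23.33 mg/L.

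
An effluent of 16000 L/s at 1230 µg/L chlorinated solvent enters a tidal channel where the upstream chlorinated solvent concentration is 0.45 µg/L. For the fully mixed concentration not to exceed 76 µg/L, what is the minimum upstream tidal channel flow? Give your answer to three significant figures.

244000 L/s

Set C_mix = 76: (Q·0.4500 + 16000·1230) / (Q + 16000) = 76
→ Q = 16000·(1230 − 76)/(76 − 0.4500) = 244400 L/s.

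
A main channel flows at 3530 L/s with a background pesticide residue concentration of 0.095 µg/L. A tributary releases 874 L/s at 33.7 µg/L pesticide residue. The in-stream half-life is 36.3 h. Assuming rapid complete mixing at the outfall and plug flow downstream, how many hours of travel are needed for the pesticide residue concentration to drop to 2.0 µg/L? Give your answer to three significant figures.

63.8 h

Conservation of mass: C = (3530·0.09500 + 874.0·33.70) / 4404 = 29790/4404 = 6.764 µg/L.
Half-life 36.3 h → k = ln 2 / 36.3 = 0.01909 h⁻¹ = 0.4583 d⁻¹.
6.764·exp(−k·t) = 2.0 → t = ln(6.764/2.0)/k = 229700 s = 63.81 h.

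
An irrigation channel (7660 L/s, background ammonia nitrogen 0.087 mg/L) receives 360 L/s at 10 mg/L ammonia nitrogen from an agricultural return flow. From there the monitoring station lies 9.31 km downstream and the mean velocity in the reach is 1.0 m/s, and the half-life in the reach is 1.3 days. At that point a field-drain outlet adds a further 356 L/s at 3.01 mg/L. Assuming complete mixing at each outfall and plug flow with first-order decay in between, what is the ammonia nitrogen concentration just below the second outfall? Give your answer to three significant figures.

Conservation of mass: C = (7660·0.08700 + 360.0·10.00) / 8020 = 4266/8020 = 0.5320 mg/L; combined flow 8020 L/s.
Travel time t = 9.31·1000 / 1.0 = 9310 s = 2.586 h.
Half-life 1.3 d → k = ln 2 / 1.3 = 0.5332 d⁻¹.
First-order decay: C = 0.5320·exp(−k·t) = 0.5320·0.9442 = 0.5023 mg/L.
At the second outfall, C = (8020·0.5023 + 356.0·3.010) / (8020 + 356.0) = 0.6089 mg/L.

0.609 mg/L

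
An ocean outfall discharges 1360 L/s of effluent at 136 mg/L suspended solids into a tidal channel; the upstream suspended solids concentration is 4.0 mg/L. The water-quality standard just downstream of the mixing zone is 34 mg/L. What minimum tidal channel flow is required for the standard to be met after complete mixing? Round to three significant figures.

Set C_mix = 34: (Q·4.000 + 1360·136.0) / (Q + 1360) = 34
→ Q = 1360·(136.0 − 34)/(34 − 4.000) = 4624 L/s.

4620 L/s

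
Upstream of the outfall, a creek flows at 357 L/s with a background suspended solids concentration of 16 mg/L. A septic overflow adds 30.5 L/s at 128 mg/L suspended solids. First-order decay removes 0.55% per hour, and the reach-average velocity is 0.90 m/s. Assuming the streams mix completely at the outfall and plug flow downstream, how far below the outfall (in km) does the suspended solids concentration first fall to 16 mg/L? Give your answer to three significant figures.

258 km

Mixed concentration C = ΣQC/ΣQ = (357.0·16.00 + 30.50·128.0) / 387.5 = 9616/387.5 = 24.82 mg/L.
0.55%/h lost → k = −ln(1 − 0.0055) = 0.005515 h⁻¹.
Set 24.82·exp(−k·t) = 16 → t = ln(24.82/16)/k = 286500 s = 79.58 h.
Distance = v·t = 0.90·286500 = 257800 m = 257.8 km.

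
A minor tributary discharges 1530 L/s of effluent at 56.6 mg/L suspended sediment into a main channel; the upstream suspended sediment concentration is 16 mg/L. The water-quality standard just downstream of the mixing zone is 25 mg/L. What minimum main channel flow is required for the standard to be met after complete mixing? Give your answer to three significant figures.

5370 L/s

Set C_mix = 25: (Q·16.00 + 1530·56.60) / (Q + 1530) = 25
→ Q = 1530·(56.60 − 25)/(25 − 16.00) = 5372 L/s.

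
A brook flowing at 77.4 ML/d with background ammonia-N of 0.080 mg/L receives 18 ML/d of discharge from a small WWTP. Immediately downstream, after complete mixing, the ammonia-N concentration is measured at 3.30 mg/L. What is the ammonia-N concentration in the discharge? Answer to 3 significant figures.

Mass balance: 77.40·0.08000 + 18.00·Cₑ = 95.40·3.300
→ Cₑ = (95.40·3.300 − 77.40·0.08000) / 18.00 = 17.15 mg/L.

17.1 mg/L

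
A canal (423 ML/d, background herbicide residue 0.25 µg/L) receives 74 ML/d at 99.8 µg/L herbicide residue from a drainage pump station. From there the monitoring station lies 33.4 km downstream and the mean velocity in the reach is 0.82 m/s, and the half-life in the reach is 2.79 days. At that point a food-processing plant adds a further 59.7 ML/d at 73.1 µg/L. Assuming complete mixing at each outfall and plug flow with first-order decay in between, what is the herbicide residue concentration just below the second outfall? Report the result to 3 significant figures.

19.8 µg/L

Mixed concentration C = ΣQC/ΣQ = (423.0·0.2500 + 74.00·99.80) / 497.0 = 7491/497.0 = 15.07 µg/L; combined flow 497.0 ML/d.
Travel time t = 33.4·1000 / 0.82 = 40730 s = 11.31 h.
Half-life 2.79 d → k = ln 2 / 2.79 = 0.2484 d⁻¹.
Decay over the reach: 15.07·exp(−kt) = 15.07·0.8895 = 13.41 µg/L.
At the second outfall, C = (497.0·13.41 + 59.70·73.10) / (497.0 + 59.70) = 19.81 µg/L.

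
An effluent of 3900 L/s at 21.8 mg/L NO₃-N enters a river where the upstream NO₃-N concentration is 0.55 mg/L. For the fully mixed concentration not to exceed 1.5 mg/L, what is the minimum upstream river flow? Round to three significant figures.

83300 L/s

Set C_mix = 1.5: (Q·0.5500 + 3900·21.80) / (Q + 3900) = 1.5
→ Q = 3900·(21.80 − 1.5)/(1.5 − 0.5500) = 83340 L/s.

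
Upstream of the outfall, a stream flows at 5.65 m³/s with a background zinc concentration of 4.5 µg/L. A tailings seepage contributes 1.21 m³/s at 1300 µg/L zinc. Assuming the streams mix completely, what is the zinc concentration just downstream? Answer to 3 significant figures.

After mixing, C = (5.650·4.500 + 1.210·1300) / 6.860 = 1598/6.860 = 233.0 µg/L.

233 µg/L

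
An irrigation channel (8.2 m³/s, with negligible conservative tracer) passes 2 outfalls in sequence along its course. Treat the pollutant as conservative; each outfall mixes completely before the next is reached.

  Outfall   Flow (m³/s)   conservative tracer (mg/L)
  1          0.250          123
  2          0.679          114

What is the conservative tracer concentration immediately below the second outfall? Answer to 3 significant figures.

11.8 mg/L

Below outfall 1: Q → 8.450 m³/s, C = (8.200·0 + 0.2500·123.0)/8.450 = 3.639 mg/L.
Below outfall 2: Q → 9.129 m³/s, C = (8.450·3.639 + 0.6790·114.0)/9.129 = 11.85 mg/L.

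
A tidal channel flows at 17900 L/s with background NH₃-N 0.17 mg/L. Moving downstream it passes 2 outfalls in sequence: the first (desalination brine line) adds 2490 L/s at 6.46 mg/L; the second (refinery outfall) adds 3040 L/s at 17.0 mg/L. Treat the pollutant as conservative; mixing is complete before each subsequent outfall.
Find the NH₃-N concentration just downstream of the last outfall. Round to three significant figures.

After outfall 1: Q = 17900 + 2490 = 20390 L/s; C = (17900·0.1700 + 2490·6.460)/20390 = 0.9381 mg/L.
After outfall 2: Q = 20390 + 3040 = 23430 L/s; C = (20390·0.9381 + 3040·17.00)/23430 = 3.022 mg/L.

3.02 mg/L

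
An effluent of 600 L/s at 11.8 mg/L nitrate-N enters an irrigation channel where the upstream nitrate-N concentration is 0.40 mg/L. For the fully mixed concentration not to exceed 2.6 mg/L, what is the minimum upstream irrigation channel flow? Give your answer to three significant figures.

Set C_mix = 2.6: (Q·0.4000 + 600.0·11.80) / (Q + 600.0) = 2.6
→ Q = 600.0·(11.80 − 2.6)/(2.6 − 0.4000) = 2509 L/s.

2510 L/s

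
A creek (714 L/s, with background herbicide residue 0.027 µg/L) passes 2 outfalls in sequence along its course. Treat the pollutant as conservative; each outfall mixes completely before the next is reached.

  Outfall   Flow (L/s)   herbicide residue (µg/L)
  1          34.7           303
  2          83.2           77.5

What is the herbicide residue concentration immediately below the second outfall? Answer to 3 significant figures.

Below outfall 1: Q → 748.7 L/s, C = (714.0·0.02700 + 34.70·303.0)/748.7 = 14.07 µg/L.
Below outfall 2: Q → 831.9 L/s, C = (748.7·14.07 + 83.20·77.50)/831.9 = 20.41 µg/L.

20.4 µg/L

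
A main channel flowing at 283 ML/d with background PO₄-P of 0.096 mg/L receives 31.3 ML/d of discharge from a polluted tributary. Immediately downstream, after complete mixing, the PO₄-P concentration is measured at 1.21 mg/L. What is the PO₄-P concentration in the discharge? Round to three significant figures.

Mass balance: 283.0·0.09600 + 31.30·Cₑ = 314.3·1.210
→ Cₑ = (314.3·1.210 − 283.0·0.09600) / 31.30 = 11.28 mg/L.

11.3 mg/L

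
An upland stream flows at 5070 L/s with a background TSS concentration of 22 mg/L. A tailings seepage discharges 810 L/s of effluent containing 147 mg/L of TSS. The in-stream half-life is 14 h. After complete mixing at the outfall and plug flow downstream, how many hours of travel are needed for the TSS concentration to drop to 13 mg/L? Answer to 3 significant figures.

Mixed concentration C = ΣQC/ΣQ = (5070·22.00 + 810.0·147.0) / 5880 = 230600/5880 = 39.22 mg/L.
Half-life 14 h → k = ln 2 / 14 = 0.04951 h⁻¹ = 1.188 d⁻¹.
39.22·exp(−k·t) = 13 → t = ln(39.22/13)/k = 80290 s = 22.30 h.

22.3 h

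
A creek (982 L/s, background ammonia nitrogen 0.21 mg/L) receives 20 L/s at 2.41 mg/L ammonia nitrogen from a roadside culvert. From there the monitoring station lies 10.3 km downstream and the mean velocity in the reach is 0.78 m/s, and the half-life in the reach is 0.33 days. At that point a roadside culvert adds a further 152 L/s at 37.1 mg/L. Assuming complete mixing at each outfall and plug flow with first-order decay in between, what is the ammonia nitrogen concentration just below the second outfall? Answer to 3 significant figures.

5.05 mg/L

After mixing, C = (982.0·0.2100 + 20.00·2.410) / 1002 = 254.4/1002 = 0.2539 mg/L; combined flow 1002 L/s.
Travel time t = 10.3·1000 / 0.78 = 13210 s = 3.668 h.
Half-life 0.33 d → k = ln 2 / 0.33 = 2.100 d⁻¹.
Decay over the reach: 0.2539·exp(−kt) = 0.2539·0.7254 = 0.1842 mg/L.
At the second outfall, C = (1002·0.1842 + 152.0·37.10) / (1002 + 152.0) = 5.047 mg/L.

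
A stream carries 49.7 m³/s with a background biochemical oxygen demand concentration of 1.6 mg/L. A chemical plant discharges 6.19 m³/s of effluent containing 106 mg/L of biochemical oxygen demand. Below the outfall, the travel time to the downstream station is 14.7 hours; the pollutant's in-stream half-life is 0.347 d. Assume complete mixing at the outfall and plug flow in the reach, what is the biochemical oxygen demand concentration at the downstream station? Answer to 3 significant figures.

3.87 mg/L

Conservation of mass: C = (49.70·1.600 + 6.190·106.0) / 55.89 = 735.7/55.89 = 13.16 mg/L.
Half-life 0.347 d → k = ln 2 / 0.347 = 1.998 d⁻¹.
After decay, C = 13.16 × e^(−kt) = 13.16 × 0.2942 = 3.872 mg/L.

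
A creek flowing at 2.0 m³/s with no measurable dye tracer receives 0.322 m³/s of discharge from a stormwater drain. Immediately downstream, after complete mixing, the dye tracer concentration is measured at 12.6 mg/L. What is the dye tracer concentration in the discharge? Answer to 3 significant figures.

Mass balance: 2.000·0 + 0.3220·Cₑ = 2.322·12.60
→ Cₑ = (2.322·12.60 − 2.000·0) / 0.3220 = 90.86 mg/L.

90.9 mg/L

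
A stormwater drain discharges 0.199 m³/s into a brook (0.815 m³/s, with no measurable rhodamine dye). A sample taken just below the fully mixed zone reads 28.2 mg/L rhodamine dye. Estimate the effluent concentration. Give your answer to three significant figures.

144 mg/L

Mass balance: 0.8150·0 + 0.1990·Cₑ = 1.014·28.20
→ Cₑ = (1.014·28.20 − 0.8150·0) / 0.1990 = 143.7 mg/L.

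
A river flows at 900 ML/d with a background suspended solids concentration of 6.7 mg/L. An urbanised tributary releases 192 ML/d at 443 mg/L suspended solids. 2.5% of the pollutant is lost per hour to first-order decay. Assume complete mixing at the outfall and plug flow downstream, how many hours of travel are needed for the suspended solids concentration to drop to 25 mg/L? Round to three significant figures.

47.6 h

Conservation of mass: C = (900.0·6.700 + 192.0·443.0) / 1092 = 91090/1092 = 83.41 mg/L.
2.5%/h lost → k = −ln(1 − 0.025) = 0.02532 h⁻¹.
83.41·exp(−k·t) = 25 → t = ln(83.41/25)/k = 171300 s = 47.59 h.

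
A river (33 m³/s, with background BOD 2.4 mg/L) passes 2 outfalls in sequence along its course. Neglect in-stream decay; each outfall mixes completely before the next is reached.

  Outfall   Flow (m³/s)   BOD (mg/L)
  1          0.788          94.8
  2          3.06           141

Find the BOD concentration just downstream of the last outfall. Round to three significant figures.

15.9 mg/L

Below outfall 1: Q → 33.79 m³/s, C = (33.00·2.400 + 0.7880·94.80)/33.79 = 4.555 mg/L.
Below outfall 2: Q → 36.85 m³/s, C = (33.79·4.555 + 3.060·141.0)/36.85 = 15.89 mg/L.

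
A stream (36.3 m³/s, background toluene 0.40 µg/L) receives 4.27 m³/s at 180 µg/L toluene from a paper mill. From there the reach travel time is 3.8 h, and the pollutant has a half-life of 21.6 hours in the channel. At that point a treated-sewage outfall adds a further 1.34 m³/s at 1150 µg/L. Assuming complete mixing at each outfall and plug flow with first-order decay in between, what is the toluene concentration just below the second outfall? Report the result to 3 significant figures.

53.3 µg/L

Conservation of mass: C = (36.30·0.4000 + 4.270·180.0) / 40.57 = 783.1/40.57 = 19.30 µg/L; combined flow 40.57 m³/s.
Half-life 21.6 h → k = ln 2 / 21.6 = 0.03209 h⁻¹ = 0.7702 d⁻¹.
Decay over the reach: 19.30·exp(−kt) = 19.30·0.8852 = 17.09 µg/L.
Second outfall: C = (40.57·17.09 + 1.340·1150)/41.91 = 53.31 µg/L.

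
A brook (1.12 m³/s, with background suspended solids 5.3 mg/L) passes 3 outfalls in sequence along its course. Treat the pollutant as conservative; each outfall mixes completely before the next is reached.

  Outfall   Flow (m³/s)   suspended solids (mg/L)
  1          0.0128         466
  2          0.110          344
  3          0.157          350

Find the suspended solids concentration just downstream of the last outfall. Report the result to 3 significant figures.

Below outfall 1: Q → 1.133 m³/s, C = (1.120·5.300 + 0.01280·466.0)/1.133 = 10.51 mg/L.
Below outfall 2: Q → 1.243 m³/s, C = (1.133·10.51 + 0.1100·344.0)/1.243 = 40.02 mg/L.
Below outfall 3: Q → 1.400 m³/s, C = (1.243·40.02 + 0.1570·350.0)/1.400 = 74.79 mg/L.

74.8 mg/L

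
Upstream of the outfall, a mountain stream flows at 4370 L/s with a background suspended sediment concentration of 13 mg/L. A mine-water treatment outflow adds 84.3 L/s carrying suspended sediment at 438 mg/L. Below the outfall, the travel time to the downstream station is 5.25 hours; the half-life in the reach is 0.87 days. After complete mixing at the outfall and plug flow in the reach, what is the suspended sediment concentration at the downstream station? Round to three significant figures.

After mixing, C = (4370·13.00 + 84.30·438.0) / 4454 = 93730/4454 = 21.04 mg/L.
Half-life 0.87 d → k = ln 2 / 0.87 = 0.7967 d⁻¹.
After decay, C = 21.04 × e^(−kt) = 21.04 × 0.8401 = 17.68 mg/L.

17.7 mg/L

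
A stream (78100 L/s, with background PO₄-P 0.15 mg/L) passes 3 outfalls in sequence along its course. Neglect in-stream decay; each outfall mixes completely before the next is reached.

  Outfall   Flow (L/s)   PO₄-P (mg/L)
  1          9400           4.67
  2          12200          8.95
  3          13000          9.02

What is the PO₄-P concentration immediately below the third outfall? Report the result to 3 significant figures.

Below outfall 1: Q → 87500 L/s, C = (78100·0.1500 + 9400·4.670)/87500 = 0.6356 mg/L.
Below outfall 2: Q → 99700 L/s, C = (87500·0.6356 + 12200·8.950)/99700 = 1.653 mg/L.
Below outfall 3: Q → 112700 L/s, C = (99700·1.653 + 13000·9.020)/112700 = 2.503 mg/L.

2.50 mg/L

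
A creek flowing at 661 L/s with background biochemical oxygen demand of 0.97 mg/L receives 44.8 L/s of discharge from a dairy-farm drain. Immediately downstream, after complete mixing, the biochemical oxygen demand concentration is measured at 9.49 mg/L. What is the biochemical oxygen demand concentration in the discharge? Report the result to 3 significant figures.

135 mg/L

Mass balance: 661.0·0.9700 + 44.80·Cₑ = 705.8·9.490
→ Cₑ = (705.8·9.490 − 661.0·0.9700) / 44.80 = 135.2 mg/L.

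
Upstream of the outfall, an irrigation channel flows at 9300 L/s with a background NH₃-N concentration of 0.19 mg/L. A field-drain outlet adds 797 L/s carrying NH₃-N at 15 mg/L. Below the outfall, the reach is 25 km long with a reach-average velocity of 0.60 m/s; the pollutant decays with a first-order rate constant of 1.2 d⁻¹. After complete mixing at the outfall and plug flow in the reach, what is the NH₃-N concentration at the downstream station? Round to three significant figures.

0.762 mg/L

Mixed concentration C = ΣQC/ΣQ = (9300·0.1900 + 797.0·15.00) / 10100 = 13720/10100 = 1.359 mg/L.
Travel time t = 25·1000 / 0.60 = 41670 s = 11.57 h.
After decay, C = 1.359 × e^(−kt) = 1.359 × 0.5606 = 0.7619 mg/L.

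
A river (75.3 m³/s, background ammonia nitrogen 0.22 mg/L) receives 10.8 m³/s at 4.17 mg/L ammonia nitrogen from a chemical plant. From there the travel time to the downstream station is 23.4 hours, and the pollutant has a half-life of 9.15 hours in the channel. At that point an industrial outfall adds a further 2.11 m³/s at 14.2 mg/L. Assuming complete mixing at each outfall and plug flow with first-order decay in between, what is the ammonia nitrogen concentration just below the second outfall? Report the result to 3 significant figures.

0.458 mg/L

Mixed concentration C = ΣQC/ΣQ = (75.30·0.2200 + 10.80·4.170) / 86.10 = 61.60/86.10 = 0.7155 mg/L; combined flow 86.10 m³/s.
Half-life 9.15 h → k = ln 2 / 9.15 = 0.07575 h⁻¹ = 1.818 d⁻¹.
After decay, C = 0.7155 × e^(−kt) = 0.7155 × 0.1699 = 0.1215 mg/L.
Second outfall: C = (86.10·0.1215 + 2.110·14.20)/88.21 = 0.4583 mg/L.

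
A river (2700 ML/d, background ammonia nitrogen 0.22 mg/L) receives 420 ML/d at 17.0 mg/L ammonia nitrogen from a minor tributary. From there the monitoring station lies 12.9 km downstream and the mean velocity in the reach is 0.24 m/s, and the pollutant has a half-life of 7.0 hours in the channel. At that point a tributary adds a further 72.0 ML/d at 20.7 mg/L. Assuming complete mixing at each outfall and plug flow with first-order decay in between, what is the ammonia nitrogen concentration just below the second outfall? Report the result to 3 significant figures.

Mixed concentration C = ΣQC/ΣQ = (2700·0.2200 + 420.0·17.00) / 3120 = 7734/3120 = 2.479 mg/L; combined flow 3120 ML/d.
Travel time t = 12.9·1000 / 0.24 = 53750 s = 14.93 h.
Half-life 7.0 h → k = ln 2 / 7.0 = 0.09902 h⁻¹ = 2.377 d⁻¹.
First-order decay: C = 2.479·exp(−k·t) = 2.479·0.2280 = 0.5652 mg/L.
Second outfall: C = (3120·0.5652 + 72.00·20.70)/3192 = 1.019 mg/L.

1.02 mg/L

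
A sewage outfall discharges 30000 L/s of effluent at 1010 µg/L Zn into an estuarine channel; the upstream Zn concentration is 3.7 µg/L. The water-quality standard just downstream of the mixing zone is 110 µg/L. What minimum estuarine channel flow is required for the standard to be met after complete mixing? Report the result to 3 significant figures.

Set C_mix = 110: (Q·3.700 + 30000·1010) / (Q + 30000) = 110
→ Q = 30000·(1010 − 110)/(110 − 3.700) = 254000 L/s.

254000 L/s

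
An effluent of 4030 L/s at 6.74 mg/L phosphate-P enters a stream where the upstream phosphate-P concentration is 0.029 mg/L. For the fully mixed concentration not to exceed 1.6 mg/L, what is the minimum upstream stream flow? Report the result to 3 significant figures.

13200 L/s

Set C_mix = 1.6: (Q·0.02900 + 4030·6.740) / (Q + 4030) = 1.6
→ Q = 4030·(6.740 − 1.6)/(1.6 − 0.02900) = 13190 L/s.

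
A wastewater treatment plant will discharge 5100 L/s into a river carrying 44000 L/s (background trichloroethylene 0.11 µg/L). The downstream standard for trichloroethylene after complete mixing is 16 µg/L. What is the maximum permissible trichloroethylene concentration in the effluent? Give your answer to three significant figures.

153 µg/L

At the limit, (Qr·Cr + Qe·Cₑ)/(Qr + Qe) = 16:
Cₑ = (49100·16 − 44000·0.1100) / 5100 = 153.1 µg/L.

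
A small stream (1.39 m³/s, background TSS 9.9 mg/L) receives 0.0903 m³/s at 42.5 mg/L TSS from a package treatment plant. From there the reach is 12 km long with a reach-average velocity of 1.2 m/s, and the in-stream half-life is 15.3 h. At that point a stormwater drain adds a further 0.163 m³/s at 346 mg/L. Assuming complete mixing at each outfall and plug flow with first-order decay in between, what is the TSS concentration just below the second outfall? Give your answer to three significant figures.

43.8 mg/L

Mixed concentration C = ΣQC/ΣQ = (1.390·9.900 + 0.09030·42.50) / 1.480 = 17.60/1.480 = 11.89 mg/L; combined flow 1.480 m³/s.
Travel time t = 12·1000 / 1.2 = 10000 s = 2.778 h.
Half-life 15.3 h → k = ln 2 / 15.3 = 0.04530 h⁻¹ = 1.087 d⁻¹.
Decay over the reach: 11.89·exp(−kt) = 11.89·0.8818 = 10.48 mg/L.
At the second outfall, C = (1.480·10.48 + 0.1630·346.0) / (1.480 + 0.1630) = 43.76 mg/L.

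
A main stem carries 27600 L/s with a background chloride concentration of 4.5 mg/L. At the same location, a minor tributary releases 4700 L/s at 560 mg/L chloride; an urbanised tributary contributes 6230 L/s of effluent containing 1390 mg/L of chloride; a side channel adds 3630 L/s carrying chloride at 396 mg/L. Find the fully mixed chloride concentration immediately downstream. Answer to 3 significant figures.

Mass balance: C = (27600·4.500 + 4700·560.0 + 6230·1390 + 3630·396.0) / 42160 = 12850000/42160 = 304.9 mg/L.

305 mg/L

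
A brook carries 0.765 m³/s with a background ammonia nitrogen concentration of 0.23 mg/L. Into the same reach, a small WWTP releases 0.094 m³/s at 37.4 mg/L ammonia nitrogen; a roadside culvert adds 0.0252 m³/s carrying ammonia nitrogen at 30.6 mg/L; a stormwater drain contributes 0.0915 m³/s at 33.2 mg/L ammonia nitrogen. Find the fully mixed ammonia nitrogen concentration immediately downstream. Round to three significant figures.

After mixing, C = (0.7650·0.2300 + 0.09400·37.40 + 0.02520·30.60 + 0.09150·33.20) / 0.9757 = 7.500/0.9757 = 7.687 mg/L.

7.69 mg/L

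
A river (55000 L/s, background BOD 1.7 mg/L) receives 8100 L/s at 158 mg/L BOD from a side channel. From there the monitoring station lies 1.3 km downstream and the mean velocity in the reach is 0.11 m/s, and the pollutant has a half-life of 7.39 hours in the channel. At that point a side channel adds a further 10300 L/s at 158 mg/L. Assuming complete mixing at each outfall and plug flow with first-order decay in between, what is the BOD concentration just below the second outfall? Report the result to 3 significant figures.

35.9 mg/L

Conservation of mass: C = (55000·1.700 + 8100·158.0) / 63100 = 1373000/63100 = 21.76 mg/L; combined flow 63100 L/s.
Travel time t = 1.3·1000 / 0.11 = 11820 s = 3.283 h.
Half-life 7.39 h → k = ln 2 / 7.39 = 0.09380 h⁻¹ = 2.251 d⁻¹.
Decay over the reach: 21.76·exp(−kt) = 21.76·0.7350 = 16.00 mg/L.
Second outfall: C = (63100·16.00 + 10300·158.0)/73400 = 35.92 mg/L.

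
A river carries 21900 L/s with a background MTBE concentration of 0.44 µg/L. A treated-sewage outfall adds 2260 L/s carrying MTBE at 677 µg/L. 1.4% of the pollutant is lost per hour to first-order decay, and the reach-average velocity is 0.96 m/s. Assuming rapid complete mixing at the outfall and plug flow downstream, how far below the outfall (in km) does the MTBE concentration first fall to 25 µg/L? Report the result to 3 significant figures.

229 km

Conservation of mass: C = (21900·0.4400 + 2260·677.0) / 24160 = 1540000/24160 = 63.73 µg/L.
1.4%/h lost → k = −ln(1 − 0.014) = 0.01410 h⁻¹.
Set 63.73·exp(−k·t) = 25 → t = ln(63.73/25)/k = 238900 s = 66.37 h.
Distance = v·t = 0.96·238900 = 229400 m = 229.4 km.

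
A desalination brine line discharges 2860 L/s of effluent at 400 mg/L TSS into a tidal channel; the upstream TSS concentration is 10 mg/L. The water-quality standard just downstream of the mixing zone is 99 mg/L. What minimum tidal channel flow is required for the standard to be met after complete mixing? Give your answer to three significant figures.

9670 L/s

Set C_mix = 99: (Q·10.00 + 2860·400.0) / (Q + 2860) = 99
→ Q = 2860·(400.0 − 99)/(99 − 10.00) = 9673 L/s.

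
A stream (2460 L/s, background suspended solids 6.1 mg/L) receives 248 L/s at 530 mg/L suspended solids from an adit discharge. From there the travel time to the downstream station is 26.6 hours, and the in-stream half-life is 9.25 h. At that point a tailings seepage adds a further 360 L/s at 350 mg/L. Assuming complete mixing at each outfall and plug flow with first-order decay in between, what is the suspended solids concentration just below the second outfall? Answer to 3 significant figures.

47.6 mg/L

Mass balance: C = (2460·6.100 + 248.0·530.0) / 2708 = 146400/2708 = 54.08 mg/L; combined flow 2708 L/s.
Half-life 9.25 h → k = ln 2 / 9.25 = 0.07493 h⁻¹ = 1.798 d⁻¹.
After decay, C = 54.08 × e^(−kt) = 54.08 × 0.1362 = 7.368 mg/L.
At the second outfall, C = (2708·7.368 + 360.0·350.0) / (2708 + 360.0) = 47.57 mg/L.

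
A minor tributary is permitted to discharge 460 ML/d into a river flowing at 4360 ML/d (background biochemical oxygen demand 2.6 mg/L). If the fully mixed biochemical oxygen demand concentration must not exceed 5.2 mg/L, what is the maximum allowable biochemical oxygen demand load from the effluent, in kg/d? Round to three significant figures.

Mass balance at the limit: 4360·2.600 + 460.0·Cₑ = 4820·5.2 → Cₑ = 29.84 mg/L.
460.0 ML/d = 5.324 m³/s. Load = 5.324 m³/s × 29.84 g/m³ × 86 400 s/d = 13730 kg/d.

13700 kg/d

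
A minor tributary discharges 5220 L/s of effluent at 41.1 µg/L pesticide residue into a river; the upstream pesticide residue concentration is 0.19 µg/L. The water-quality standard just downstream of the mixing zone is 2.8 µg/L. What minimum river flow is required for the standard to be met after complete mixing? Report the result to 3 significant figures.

76600 L/s

Set C_mix = 2.8: (Q·0.1900 + 5220·41.10) / (Q + 5220) = 2.8
→ Q = 5220·(41.10 − 2.8)/(2.8 − 0.1900) = 76600 L/s.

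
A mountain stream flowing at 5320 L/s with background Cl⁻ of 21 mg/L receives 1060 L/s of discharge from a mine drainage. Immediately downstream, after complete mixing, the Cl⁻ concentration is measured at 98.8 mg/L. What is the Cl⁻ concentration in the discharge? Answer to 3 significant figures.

489 mg/L

Mass balance: 5320·21.00 + 1060·Cₑ = 6380·98.80
→ Cₑ = (6380·98.80 − 5320·21.00) / 1060 = 489.3 mg/L.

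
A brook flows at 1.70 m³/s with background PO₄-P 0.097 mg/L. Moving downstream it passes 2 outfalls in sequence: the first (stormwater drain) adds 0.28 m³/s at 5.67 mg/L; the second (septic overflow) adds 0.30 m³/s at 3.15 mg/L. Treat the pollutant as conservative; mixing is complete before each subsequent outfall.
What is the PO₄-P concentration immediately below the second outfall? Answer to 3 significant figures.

After outfall 1: Q = 1.700 + 0.2800 = 1.980 m³/s; C = (1.700·0.09700 + 0.2800·5.670)/1.980 = 0.8851 mg/L.
After outfall 2: Q = 1.980 + 0.3000 = 2.280 m³/s; C = (1.980·0.8851 + 0.3000·3.150)/2.280 = 1.183 mg/L.

1.18 mg/L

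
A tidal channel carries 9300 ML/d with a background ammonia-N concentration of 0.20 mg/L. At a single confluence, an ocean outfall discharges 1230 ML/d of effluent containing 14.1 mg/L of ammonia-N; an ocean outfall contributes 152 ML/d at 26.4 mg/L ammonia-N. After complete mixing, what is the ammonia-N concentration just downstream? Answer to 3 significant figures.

2.17 mg/L

After mixing, C = (9300·0.2000 + 1230·14.10 + 152.0·26.40) / 10680 = 23220/10680 = 2.173 mg/L.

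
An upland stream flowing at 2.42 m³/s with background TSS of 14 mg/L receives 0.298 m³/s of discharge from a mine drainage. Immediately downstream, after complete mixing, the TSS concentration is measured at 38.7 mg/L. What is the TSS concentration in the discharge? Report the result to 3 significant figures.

Mass balance: 2.420·14.00 + 0.2980·Cₑ = 2.718·38.70
→ Cₑ = (2.718·38.70 − 2.420·14.00) / 0.2980 = 239.3 mg/L.

239 mg/L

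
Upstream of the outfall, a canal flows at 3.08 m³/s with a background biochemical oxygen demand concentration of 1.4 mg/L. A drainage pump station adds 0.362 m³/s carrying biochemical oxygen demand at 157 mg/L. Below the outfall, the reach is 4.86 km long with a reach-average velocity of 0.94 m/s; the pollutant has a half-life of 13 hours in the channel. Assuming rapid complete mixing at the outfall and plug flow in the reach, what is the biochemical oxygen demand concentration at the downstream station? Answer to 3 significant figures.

16.5 mg/L

After mixing, C = (3.080·1.400 + 0.3620·157.0) / 3.442 = 61.15/3.442 = 17.76 mg/L.
Travel time t = 4.86·1000 / 0.94 = 5170 s = 1.436 h.
Half-life 13 h → k = ln 2 / 13 = 0.05332 h⁻¹ = 1.280 d⁻¹.
Decay over the reach: 17.76·exp(−kt) = 17.76·0.9263 = 16.46 mg/L.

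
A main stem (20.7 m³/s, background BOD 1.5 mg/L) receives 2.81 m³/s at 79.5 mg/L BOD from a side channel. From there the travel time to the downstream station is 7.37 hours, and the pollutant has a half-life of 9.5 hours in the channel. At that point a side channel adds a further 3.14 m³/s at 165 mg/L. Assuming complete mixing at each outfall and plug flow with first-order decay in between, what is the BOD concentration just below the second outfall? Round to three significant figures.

Conservation of mass: C = (20.70·1.500 + 2.810·79.50) / 23.51 = 254.4/23.51 = 10.82 mg/L; combined flow 23.51 m³/s.
Half-life 9.5 h → k = ln 2 / 9.5 = 0.07296 h⁻¹ = 1.751 d⁻¹.
Decay over the reach: 10.82·exp(−kt) = 10.82·0.5841 = 6.321 mg/L.
Second outfall: C = (23.51·6.321 + 3.140·165.0)/26.65 = 25.02 mg/L.

25.0 mg/L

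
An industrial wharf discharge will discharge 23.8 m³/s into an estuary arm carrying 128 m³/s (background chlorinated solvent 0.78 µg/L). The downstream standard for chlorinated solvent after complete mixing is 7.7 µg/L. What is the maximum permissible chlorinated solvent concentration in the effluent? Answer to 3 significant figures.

At the limit, (Qr·Cr + Qe·Cₑ)/(Qr + Qe) = 7.7:
Cₑ = (151.8·7.7 − 128.0·0.7800) / 23.80 = 44.92 µg/L.

44.9 µg/L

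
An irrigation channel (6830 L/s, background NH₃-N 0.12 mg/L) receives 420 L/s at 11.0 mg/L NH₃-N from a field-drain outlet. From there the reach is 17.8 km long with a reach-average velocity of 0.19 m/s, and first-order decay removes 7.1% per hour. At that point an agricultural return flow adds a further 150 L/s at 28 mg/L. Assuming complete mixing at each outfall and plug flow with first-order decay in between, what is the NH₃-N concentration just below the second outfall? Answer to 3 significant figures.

0.676 mg/L

Flow-weighted average: C = (6830·0.1200 + 420.0·11.00) / 7250 = 5440/7250 = 0.7503 mg/L; combined flow 7250 L/s.
Travel time t = 17.8·1000 / 0.19 = 93680 s = 26.02 h.
7.1%/h lost → k = −ln(1 − 0.071) = 0.07365 h⁻¹.
Applying C = C₀e^(−kt): 0.7503 × 0.1471 = 0.1104 mg/L.
At the second outfall, C = (7250·0.1104 + 150.0·28.00) / (7250 + 150.0) = 0.6757 mg/L.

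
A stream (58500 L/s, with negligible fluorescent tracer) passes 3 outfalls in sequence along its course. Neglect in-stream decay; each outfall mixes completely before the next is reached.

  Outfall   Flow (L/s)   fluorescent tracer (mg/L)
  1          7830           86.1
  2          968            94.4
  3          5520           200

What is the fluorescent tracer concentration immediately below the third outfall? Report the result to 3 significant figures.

Below outfall 1: Q → 66330 L/s, C = (58500·0 + 7830·86.10)/66330 = 10.16 mg/L.
Below outfall 2: Q → 67300 L/s, C = (66330·10.16 + 968.0·94.40)/67300 = 11.38 mg/L.
Below outfall 3: Q → 72820 L/s, C = (67300·11.38 + 5520·200.0)/72820 = 25.67 mg/L.

25.7 mg/L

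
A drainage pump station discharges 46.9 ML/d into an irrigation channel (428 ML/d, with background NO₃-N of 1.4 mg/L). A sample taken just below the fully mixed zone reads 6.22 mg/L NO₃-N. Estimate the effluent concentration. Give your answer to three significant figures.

50.2 mg/L

Mass balance: 428.0·1.400 + 46.90·Cₑ = 474.9·6.220
→ Cₑ = (474.9·6.220 − 428.0·1.400) / 46.90 = 50.21 mg/L.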